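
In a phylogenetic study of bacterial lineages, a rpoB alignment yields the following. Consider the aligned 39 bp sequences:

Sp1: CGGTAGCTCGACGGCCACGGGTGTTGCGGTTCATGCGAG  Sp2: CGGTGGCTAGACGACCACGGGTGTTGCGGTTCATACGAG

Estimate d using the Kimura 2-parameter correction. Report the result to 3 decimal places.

0.112

Of 39 sites, 3 differences are transitions and 1 are transversions, so P = 3/39 ≈ 0.076923 and Q = 1/39 ≈ 0.025641.
Under the Kimura two-parameter model, d = −½ ln(1 − 2P − Q) − ¼ ln(1 − 2Q).
1 − 2P − Q = 0.820513, giving −½ ln(0.820513) = 0.098913.
1 − 2Q = 0.948718, giving −¼ ln(0.948718) = 0.013161.
d = 0.098913 + 0.013161 = 0.112074.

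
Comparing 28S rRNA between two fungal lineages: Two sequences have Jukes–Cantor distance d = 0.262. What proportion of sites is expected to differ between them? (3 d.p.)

p = (3/4)(1 − e^(−4d/3)) = 0.75 × (1 − e^(-0.349333)) = 0.75 × (1 − 0.705158) = 0.221132.

0.221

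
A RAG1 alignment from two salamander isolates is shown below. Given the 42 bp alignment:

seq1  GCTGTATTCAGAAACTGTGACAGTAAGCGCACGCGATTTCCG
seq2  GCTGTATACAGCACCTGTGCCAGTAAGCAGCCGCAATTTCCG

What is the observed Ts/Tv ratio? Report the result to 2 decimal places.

Transitions are A↔G and C↔T; transversions are all other mismatches.
Transitions: 2. Transversions: 6.
R = 2/6 = 0.333333… ≈ 0.33 (to 2 d.p.).

0.33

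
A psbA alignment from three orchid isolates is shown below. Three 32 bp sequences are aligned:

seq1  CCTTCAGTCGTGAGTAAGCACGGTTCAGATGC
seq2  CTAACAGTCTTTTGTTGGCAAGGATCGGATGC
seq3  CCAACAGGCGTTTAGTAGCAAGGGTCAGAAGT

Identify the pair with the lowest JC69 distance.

seq2 and seq3

seq1–seq2: 11/32 differ, p = 0.344, d = 0.460.
seq1–seq3: 12/32 differ, p = 0.375, d = 0.520.
seq2–seq3: 10/32 differ, p = 0.313, d = 0.404.
The smallest distance is between seq2 and seq3.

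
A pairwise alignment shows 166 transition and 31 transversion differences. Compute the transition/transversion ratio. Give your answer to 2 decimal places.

5.35

R = 166/31 = 5.354838… ≈ 5.35 (to 2 d.p.).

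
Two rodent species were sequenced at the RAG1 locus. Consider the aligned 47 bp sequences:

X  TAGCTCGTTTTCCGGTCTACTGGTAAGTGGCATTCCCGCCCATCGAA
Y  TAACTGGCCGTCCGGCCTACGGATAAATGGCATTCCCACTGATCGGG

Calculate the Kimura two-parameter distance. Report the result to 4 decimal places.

0.4040

Of 47 sites, 10 differences are transitions and 4 are transversions, so P = 10/47 ≈ 0.212766 and Q = 4/47 ≈ 0.085106.
Under the Kimura two-parameter model, d = −½ ln(1 − 2P − Q) − ¼ ln(1 − 2Q).
1 − 2P − Q = 0.489362, giving −½ ln(0.489362) = 0.357326.
1 − 2Q = 0.829788, giving −¼ ln(0.829788) = 0.046646.
d = 0.357326 + 0.046646 = 0.403972.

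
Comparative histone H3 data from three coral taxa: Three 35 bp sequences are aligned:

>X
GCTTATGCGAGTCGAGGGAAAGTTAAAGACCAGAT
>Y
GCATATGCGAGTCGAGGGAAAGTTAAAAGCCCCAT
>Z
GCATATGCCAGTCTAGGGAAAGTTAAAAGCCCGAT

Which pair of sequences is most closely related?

X–Y: 5/35 differ, p = 0.143, d = 0.158.
X–Z: 6/35 differ, p = 0.171, d = 0.195.
Y–Z: 3/35 differ, p = 0.086, d = 0.091.
The smallest distance is between Y and Z.

Y and Z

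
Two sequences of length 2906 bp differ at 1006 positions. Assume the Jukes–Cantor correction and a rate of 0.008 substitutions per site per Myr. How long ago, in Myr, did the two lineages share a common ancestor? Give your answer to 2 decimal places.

29.02

p = 1006/2906 ≈ 0.34618.
d = −(3/4) ln(1 − 4p/3) = −0.75 ln(1 − 0.461573) = −0.75 ln(0.538427)
  = −0.75 × (-0.619103) = 0.464327 substitutions/site.
Under a molecular clock d = 2μt, so t = d/(2μ) = 0.464327 / (2 × 0.008) = 29.02 Myr.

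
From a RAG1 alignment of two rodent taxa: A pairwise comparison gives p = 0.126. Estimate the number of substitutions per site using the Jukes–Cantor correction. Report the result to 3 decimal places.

0.138

d = −(3/4) ln(1 − 4p/3) = −0.75 ln(1 − 0.168) = −0.75 ln(0.832)
  = −0.75 × (-0.183923) = 0.137942 substitutions/site.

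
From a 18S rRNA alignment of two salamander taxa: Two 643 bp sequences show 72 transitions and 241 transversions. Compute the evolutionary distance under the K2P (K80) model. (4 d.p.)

0.8028

P = 72/643 ≈ 0.111975 and Q = 241/643 ≈ 0.374806.
Under the Kimura two-parameter model, d = −½ ln(1 − 2P − Q) − ¼ ln(1 − 2Q).
1 − 2P − Q = 0.401244, giving −½ ln(0.401244) = 0.456593.
1 − 2Q = 0.250388, giving −¼ ln(0.250388) = 0.346186.
d = 0.456593 + 0.346186 = 0.802779.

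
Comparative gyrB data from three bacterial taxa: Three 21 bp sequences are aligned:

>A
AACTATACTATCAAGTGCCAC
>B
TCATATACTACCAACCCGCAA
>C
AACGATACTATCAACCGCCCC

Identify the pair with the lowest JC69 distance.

A and C

A–B: 9/21 differ, p = 0.429, d = 0.635.
A–C: 4/21 differ, p = 0.190, d = 0.220.
B–C: 9/21 differ, p = 0.429, d = 0.635.
The smallest distance is between A and C.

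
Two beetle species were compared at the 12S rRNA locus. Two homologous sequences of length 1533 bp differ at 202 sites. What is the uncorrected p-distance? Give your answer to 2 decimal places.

0.13

p = 202/1533 = 0.131767… ≈ 0.13 (to 2 d.p.).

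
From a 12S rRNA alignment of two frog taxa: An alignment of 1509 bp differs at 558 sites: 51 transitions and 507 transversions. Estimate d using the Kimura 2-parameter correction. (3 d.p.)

P = 51/1509 ≈ 0.033797 and Q = 507/1509 ≈ 0.335984.
Under the Kimura two-parameter model, d = −½ ln(1 − 2P − Q) − ¼ ln(1 − 2Q).
1 − 2P − Q = 0.596422, giving −½ ln(0.596422) = 0.258403.
1 − 2Q = 0.328032, giving −¼ ln(0.328032) = 0.278661.
d = 0.258403 + 0.278661 = 0.537064.

0.537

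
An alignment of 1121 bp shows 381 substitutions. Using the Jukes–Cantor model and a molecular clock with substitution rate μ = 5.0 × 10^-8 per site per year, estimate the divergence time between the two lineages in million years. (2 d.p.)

p = 381/1121 ≈ 0.339875.
d = −(3/4) ln(1 − 4p/3) = −0.75 ln(1 − 0.453167) = −0.75 ln(0.546833)
  = −0.75 × (-0.603612) = 0.452709 substitutions/site.
Under a molecular clock d = 2μt, so t = d/(2μ) = 0.452709 / (2 × 5.0 × 10^-8) = 4.53 million years.

4.53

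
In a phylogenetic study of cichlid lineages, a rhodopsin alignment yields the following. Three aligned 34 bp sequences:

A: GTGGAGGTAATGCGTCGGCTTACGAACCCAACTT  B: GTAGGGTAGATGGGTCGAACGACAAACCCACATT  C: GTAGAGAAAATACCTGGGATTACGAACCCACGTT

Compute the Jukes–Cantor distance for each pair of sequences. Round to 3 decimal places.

A–B: 13/34 sites differ → p ≈ 0.382353, d = −0.75 ln(1 − 0.509804) = 0.534712 ≈ 0.535.
A–C: 9/34 sites differ → p ≈ 0.264706, d = −0.75 ln(1 − 0.352941) = 0.326488 ≈ 0.326.
B–C: 12/34 sites differ → p ≈ 0.352941, d = −0.75 ln(1 − 0.470588) = 0.476991 ≈ 0.477.

d(A,B) = 0.535, d(A,C) = 0.326, d(B,C) = 0.477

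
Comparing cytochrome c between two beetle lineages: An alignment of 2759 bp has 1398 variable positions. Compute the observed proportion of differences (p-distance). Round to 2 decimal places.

0.51

p = 1398/2759 = 0.506705… ≈ 0.51 (to 2 d.p.).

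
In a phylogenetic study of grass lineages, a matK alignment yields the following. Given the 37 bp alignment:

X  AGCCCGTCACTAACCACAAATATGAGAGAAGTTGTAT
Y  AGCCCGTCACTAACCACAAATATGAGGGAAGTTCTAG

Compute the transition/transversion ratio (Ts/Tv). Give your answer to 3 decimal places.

0.500

Transitions are A↔G and C↔T; transversions are all other mismatches.
Transitions: 1. Transversions: 2.
R = 1/2 = 0.500.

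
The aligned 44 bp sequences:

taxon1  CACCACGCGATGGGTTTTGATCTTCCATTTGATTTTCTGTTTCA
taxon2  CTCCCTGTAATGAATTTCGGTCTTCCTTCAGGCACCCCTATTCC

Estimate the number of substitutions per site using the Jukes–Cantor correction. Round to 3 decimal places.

The sequences differ at 21 of 44 sites, so p = 21/44 ≈ 0.477273.
d = −(3/4) ln(1 − 4p/3) = −0.75 ln(1 − 0.636364) = −0.75 ln(0.363636)
  = −0.75 × (-1.011602) = 0.758702 substitutions/site.

0.759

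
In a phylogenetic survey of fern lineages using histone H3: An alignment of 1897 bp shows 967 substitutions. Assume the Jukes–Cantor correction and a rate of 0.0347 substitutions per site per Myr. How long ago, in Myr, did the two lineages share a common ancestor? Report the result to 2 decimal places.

p = 967/1897 ≈ 0.509752.
d = −(3/4) ln(1 − 4p/3) = −0.75 ln(1 − 0.679669) = −0.75 ln(0.320331)
  = −0.75 × (-1.138400) = 0.853800 substitutions/site.
Under a molecular clock d = 2μt, so t = d/(2μ) = 0.853800 / (2 × 0.0347) = 12.30 Myr.

12.30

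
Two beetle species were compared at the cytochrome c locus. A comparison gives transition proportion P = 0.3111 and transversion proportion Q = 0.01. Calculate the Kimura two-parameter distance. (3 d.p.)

Under the Kimura two-parameter model, d = −½ ln(1 − 2P − Q) − ¼ ln(1 − 2Q).
1 − 2P − Q = 0.3678, giving −½ ln(0.3678) = 0.500108.
1 − 2Q = 0.98, giving −¼ ln(0.98) = 0.005051.
d = 0.500108 + 0.005051 = 0.505159.

0.505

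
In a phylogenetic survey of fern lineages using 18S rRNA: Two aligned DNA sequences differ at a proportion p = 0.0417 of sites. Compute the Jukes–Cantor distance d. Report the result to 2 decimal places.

d = −(3/4) ln(1 − 4p/3) = −0.75 ln(1 − 0.0556) = −0.75 ln(0.9444)
  = −0.75 × (-0.057205) = 0.042904 substitutions/site.

0.04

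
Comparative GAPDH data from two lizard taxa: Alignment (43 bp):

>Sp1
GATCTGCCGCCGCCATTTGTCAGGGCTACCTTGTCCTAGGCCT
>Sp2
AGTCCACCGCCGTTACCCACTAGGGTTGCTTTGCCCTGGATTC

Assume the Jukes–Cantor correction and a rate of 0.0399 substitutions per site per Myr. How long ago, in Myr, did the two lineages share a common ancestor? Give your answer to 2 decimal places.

The sequences differ at 21 of 43 sites, so p = 21/43 ≈ 0.488372.
d = −(3/4) ln(1 − 4p/3) = −0.75 ln(1 − 0.651163) = −0.75 ln(0.348837)
  = −0.75 × (-1.053151) = 0.789863 substitutions/site.
Under a molecular clock d = 2μt, so t = d/(2μ) = 0.789863 / (2 × 0.0399) = 9.90 Myr.

9.90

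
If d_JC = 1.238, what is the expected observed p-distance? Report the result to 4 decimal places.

0.6061

p = (3/4)(1 − e^(−4d/3)) = 0.75 × (1 − e^(-1.650667)) = 0.75 × (1 − 0.191922) = 0.606059.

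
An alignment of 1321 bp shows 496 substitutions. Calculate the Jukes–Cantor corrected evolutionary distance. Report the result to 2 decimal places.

0.52

p = 496/1321 ≈ 0.375473.
d = −(3/4) ln(1 − 4p/3) = −0.75 ln(1 − 0.500631) = −0.75 ln(0.499369)
  = −0.75 × (-0.694410) = 0.520808 substitutions/site.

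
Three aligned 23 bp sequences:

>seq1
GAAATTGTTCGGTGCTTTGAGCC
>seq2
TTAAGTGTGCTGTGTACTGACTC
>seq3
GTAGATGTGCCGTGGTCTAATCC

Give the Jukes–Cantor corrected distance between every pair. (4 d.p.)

d(seq1,seq2) = 0.6501, d(seq1,seq3) = 0.5532, d(seq2,seq3) = 0.5532

seq1–seq2: 10/23 sites differ → p ≈ 0.434783, d = −0.75 ln(1 − 0.579711) = 0.650110 ≈ 0.6501.
seq1–seq3: 9/23 sites differ → p ≈ 0.391304, d = −0.75 ln(1 − 0.521739) = 0.553199 ≈ 0.5532.
seq2–seq3: 9/23 sites differ → p ≈ 0.391304, d = −0.75 ln(1 − 0.521739) = 0.553199 ≈ 0.5532.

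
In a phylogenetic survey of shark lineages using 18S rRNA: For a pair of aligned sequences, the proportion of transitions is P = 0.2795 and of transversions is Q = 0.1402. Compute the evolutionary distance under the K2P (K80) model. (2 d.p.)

0.68

Under the Kimura two-parameter model, d = −½ ln(1 − 2P − Q) − ¼ ln(1 − 2Q).
1 − 2P − Q = 0.3008, giving −½ ln(0.3008) = 0.600655.
1 − 2Q = 0.7196, giving −¼ ln(0.7196) = 0.082265.
d = 0.600655 + 0.082265 = 0.682920.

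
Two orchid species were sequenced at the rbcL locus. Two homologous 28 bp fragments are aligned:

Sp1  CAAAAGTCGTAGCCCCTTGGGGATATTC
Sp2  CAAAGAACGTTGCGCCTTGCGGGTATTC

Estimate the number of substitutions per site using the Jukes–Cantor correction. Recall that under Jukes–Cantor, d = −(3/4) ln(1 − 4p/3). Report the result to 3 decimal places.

0.304

The sequences differ at 7 of 28 sites (5, 6, 7, 11, 14, 20, 23), so p = 7/28 = 0.25.
d = −(3/4) ln(1 − 4p/3) = −0.75 ln(1 − 0.333333) = −0.75 ln(0.666667)
  = −0.75 × (-0.405465) = 0.304099 substitutions/site.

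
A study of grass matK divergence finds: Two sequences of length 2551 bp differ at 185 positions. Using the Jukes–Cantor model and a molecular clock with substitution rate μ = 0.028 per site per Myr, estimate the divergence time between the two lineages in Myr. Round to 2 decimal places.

p = 185/2551 ≈ 0.072521.
d = −(3/4) ln(1 − 4p/3) = −0.75 ln(1 − 0.096695) = −0.75 ln(0.903305)
  = −0.75 × (-0.101695) = 0.076271 substitutions/site.
Under a molecular clock d = 2μt, so t = d/(2μ) = 0.076271 / (2 × 0.028) = 1.36 Myr.

1.36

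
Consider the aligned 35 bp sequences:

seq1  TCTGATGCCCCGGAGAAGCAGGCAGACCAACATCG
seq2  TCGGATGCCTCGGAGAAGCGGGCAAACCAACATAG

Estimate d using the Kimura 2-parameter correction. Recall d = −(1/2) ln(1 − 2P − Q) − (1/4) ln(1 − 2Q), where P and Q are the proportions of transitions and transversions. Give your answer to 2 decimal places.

0.16

Of 35 sites, 3 differences are transitions and 2 are transversions, so P = 3/35 ≈ 0.085714 and Q = 2/35 ≈ 0.057143.
Under the Kimura two-parameter model, d = −½ ln(1 − 2P − Q) − ¼ ln(1 − 2Q).
1 − 2P − Q = 0.771429, giving −½ ln(0.771429) = 0.129755.
1 − 2Q = 0.885714, giving −¼ ln(0.885714) = 0.030340.
d = 0.129755 + 0.030340 = 0.160095.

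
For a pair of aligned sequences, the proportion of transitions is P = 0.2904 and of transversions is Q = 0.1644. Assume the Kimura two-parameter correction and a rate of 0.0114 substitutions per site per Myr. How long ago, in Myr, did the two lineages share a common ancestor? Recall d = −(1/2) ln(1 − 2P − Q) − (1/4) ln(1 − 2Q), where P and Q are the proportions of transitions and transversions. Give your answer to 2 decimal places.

34.36

Under the Kimura two-parameter model, d = −½ ln(1 − 2P − Q) − ¼ ln(1 − 2Q).
1 − 2P − Q = 0.2548, giving −½ ln(0.2548) = 0.683638.
1 − 2Q = 0.6712, giving −¼ ln(0.6712) = 0.099672.
d = 0.683638 + 0.099672 = 0.783310.
Under a molecular clock d = 2μt, so t = d/(2μ) = 0.783310 / (2 × 0.0114) = 34.36 Myr.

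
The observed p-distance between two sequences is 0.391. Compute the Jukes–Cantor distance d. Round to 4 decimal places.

0.5526

d = −(3/4) ln(1 − 4p/3) = −0.75 ln(1 − 0.521333) = −0.75 ln(0.478667)
  = −0.75 × (-0.736750) = 0.552563 substitutions/site.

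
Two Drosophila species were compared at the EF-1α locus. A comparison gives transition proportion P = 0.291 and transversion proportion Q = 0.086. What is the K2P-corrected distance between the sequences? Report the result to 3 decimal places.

0.598

Under the Kimura two-parameter model, d = −½ ln(1 − 2P − Q) − ¼ ln(1 − 2Q).
1 − 2P − Q = 0.332, giving −½ ln(0.332) = 0.551310.
1 − 2Q = 0.828, giving −¼ ln(0.828) = 0.047186.
d = 0.551310 + 0.047186 = 0.598496.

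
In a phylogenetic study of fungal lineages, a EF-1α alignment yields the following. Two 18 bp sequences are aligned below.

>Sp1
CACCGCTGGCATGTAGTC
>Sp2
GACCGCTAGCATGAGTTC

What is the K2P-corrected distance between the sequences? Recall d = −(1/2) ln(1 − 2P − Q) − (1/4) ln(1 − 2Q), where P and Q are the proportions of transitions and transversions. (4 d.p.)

0.3476

Of 18 sites, 2 differences are transitions and 3 are transversions, so P = 2/18 ≈ 0.111111 and Q = 3/18 ≈ 0.166667.
Under the Kimura two-parameter model, d = −½ ln(1 − 2P − Q) − ¼ ln(1 − 2Q).
1 − 2P − Q = 0.611111, giving −½ ln(0.611111) = 0.246238.
1 − 2Q = 0.666666, giving −¼ ln(0.666666) = 0.101367.
d = 0.246238 + 0.101367 = 0.347605.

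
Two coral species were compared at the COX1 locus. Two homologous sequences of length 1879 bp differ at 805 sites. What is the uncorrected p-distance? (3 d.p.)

0.428

p = 805/1879 = 0.428419… ≈ 0.428 (to 3 d.p.).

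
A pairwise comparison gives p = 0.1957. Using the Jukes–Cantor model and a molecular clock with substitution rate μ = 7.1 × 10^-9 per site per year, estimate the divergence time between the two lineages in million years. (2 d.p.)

15.97

d = −(3/4) ln(1 − 4p/3) = −0.75 ln(1 − 0.260933) = −0.75 ln(0.739067)
  = −0.75 × (-0.302367) = 0.226775 substitutions/site.
Under a molecular clock d = 2μt, so t = d/(2μ) = 0.226775 / (2 × 7.1 × 10^-9) = 15.97 million years.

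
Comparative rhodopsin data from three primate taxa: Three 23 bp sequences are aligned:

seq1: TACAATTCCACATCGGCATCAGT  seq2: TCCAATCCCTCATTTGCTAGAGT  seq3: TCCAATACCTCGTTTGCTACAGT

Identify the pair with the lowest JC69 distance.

seq2 and seq3

seq1–seq2: 8/23 differ, p = 0.348, d = 0.467.
seq1–seq3: 8/23 differ, p = 0.348, d = 0.467.
seq2–seq3: 3/23 differ, p = 0.130, d = 0.143.
The smallest distance is between seq2 and seq3.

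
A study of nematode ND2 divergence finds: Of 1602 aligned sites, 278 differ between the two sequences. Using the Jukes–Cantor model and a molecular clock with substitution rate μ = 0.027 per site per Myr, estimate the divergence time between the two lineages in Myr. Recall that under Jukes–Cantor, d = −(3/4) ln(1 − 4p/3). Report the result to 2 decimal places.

3.65

p = 278/1602 ≈ 0.173533.
d = −(3/4) ln(1 − 4p/3) = −0.75 ln(1 − 0.231377) = −0.75 ln(0.768623)
  = −0.75 × (-0.263155) = 0.197366 substitutions/site.
Under a molecular clock d = 2μt, so t = d/(2μ) = 0.197366 / (2 × 0.027) = 3.65 Myr.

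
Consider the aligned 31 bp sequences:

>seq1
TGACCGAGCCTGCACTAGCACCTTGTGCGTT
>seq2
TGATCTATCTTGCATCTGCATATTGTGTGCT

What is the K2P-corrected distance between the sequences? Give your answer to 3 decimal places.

0.509

Of 31 sites, 7 differences are transitions and 4 are transversions, so P = 7/31 ≈ 0.225806 and Q = 4/31 ≈ 0.129032.
Under the Kimura two-parameter model, d = −½ ln(1 − 2P − Q) − ¼ ln(1 − 2Q).
1 − 2P − Q = 0.419356, giving −½ ln(0.419356) = 0.434518.
1 − 2Q = 0.741936, giving −¼ ln(0.741936) = 0.074623.
d = 0.434518 + 0.074623 = 0.509141.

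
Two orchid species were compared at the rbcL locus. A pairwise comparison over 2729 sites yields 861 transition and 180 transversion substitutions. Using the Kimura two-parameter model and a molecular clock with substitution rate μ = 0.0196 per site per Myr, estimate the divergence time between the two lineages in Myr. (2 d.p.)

16.13

P = 861/2729 ≈ 0.3155 and Q = 180/2729 ≈ 0.065958.
Under the Kimura two-parameter model, d = −½ ln(1 − 2P − Q) − ¼ ln(1 − 2Q).
1 − 2P − Q = 0.303042, giving −½ ln(0.303042) = 0.596942.
1 − 2Q = 0.868084, giving −¼ ln(0.868084) = 0.035367.
d = 0.596942 + 0.035367 = 0.632309.
Under a molecular clock d = 2μt, so t = d/(2μ) = 0.632309 / (2 × 0.0196) = 16.13 Myr.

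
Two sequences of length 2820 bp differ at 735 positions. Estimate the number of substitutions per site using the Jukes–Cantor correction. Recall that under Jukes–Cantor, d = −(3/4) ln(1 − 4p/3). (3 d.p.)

p = 735/2820 ≈ 0.260638.
d = −(3/4) ln(1 − 4p/3) = −0.75 ln(1 − 0.347517) = −0.75 ln(0.652483)
  = −0.75 × (-0.426970) = 0.320228 substitutions/site.

0.320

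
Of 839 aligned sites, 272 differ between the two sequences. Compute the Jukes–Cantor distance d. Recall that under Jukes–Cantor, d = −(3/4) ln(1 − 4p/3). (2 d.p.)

0.42

p = 272/839 ≈ 0.324195.
d = −(3/4) ln(1 − 4p/3) = −0.75 ln(1 − 0.43226) = −0.75 ln(0.56774)
  = −0.75 × (-0.566092) = 0.424569 substitutions/site.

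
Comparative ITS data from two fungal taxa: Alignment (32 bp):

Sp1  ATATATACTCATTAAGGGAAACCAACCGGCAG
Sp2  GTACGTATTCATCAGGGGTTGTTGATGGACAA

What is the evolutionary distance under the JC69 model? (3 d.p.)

The sequences differ at 16 of 32 sites, so p = 16/32 = 0.5.
d = −(3/4) ln(1 − 4p/3) = −0.75 ln(1 − 0.666667) = −0.75 ln(0.333333)
  = −0.75 × (-1.098613) = 0.823960 substitutions/site.

0.824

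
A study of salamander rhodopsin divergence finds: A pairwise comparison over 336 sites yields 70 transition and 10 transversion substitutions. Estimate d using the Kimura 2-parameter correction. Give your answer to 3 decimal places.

P = 70/336 ≈ 0.208333 and Q = 10/336 ≈ 0.029762.
Under the Kimura two-parameter model, d = −½ ln(1 − 2P − Q) − ¼ ln(1 − 2Q).
1 − 2P − Q = 0.553572, giving −½ ln(0.553572) = 0.295682.
1 − 2Q = 0.940476, giving −¼ ln(0.940476) = 0.015342.
d = 0.295682 + 0.015342 = 0.311024.

0.311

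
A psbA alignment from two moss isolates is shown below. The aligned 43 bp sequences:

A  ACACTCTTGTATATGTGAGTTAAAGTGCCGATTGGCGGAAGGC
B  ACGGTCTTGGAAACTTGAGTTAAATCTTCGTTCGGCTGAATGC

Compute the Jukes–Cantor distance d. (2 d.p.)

0.43

The sequences differ at 14 of 43 sites, so p = 14/43 ≈ 0.325581.
d = −(3/4) ln(1 − 4p/3) = −0.75 ln(1 − 0.434108) = −0.75 ln(0.565892)
  = −0.75 × (-0.569352) = 0.427014 substitutions/site.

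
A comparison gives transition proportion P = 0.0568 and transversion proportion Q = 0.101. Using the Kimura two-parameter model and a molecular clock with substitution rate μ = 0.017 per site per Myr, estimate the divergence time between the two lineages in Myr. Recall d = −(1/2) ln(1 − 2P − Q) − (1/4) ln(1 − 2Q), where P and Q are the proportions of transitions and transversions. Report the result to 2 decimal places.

5.21

Under the Kimura two-parameter model, d = −½ ln(1 − 2P − Q) − ¼ ln(1 − 2Q).
1 − 2P − Q = 0.7854, giving −½ ln(0.7854) = 0.120781.
1 − 2Q = 0.798, giving −¼ ln(0.798) = 0.056412.
d = 0.120781 + 0.056412 = 0.177193.
Under a molecular clock d = 2μt, so t = d/(2μ) = 0.177193 / (2 × 0.017) = 5.21 Myr.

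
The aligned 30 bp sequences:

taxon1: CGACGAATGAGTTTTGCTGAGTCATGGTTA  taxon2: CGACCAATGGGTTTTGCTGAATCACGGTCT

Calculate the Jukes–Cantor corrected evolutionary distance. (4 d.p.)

0.2326

The sequences differ at 6 of 30 sites (5, 10, 21, 25, 29, 30), so p = 6/30 = 0.2.
d = −(3/4) ln(1 − 4p/3) = −0.75 ln(1 − 0.266667) = −0.75 ln(0.733333)
  = −0.75 × (-0.310155) = 0.232616 substitutions/site.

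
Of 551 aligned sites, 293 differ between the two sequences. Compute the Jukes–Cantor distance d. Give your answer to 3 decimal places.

p = 293/551 ≈ 0.53176.
d = −(3/4) ln(1 − 4p/3) = −0.75 ln(1 − 0.709013) = −0.75 ln(0.290987)
  = −0.75 × (-1.234477) = 0.925858 substitutions/site.

0.926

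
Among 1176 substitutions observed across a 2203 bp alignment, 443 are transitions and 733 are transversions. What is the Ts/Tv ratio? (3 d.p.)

R = 443/733 = 0.604365… ≈ 0.604 (to 3 d.p.).

0.604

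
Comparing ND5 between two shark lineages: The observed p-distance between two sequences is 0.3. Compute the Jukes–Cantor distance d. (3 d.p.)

0.383

d = −(3/4) ln(1 − 4p/3) = −0.75 ln(1 − 0.4) = −0.75 ln(0.6)
  = −0.75 × (-0.510826) = 0.383120 substitutions/site.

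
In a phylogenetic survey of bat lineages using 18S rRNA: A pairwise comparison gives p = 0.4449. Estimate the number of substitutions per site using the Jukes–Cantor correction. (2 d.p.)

d = −(3/4) ln(1 − 4p/3) = −0.75 ln(1 − 0.5932) = −0.75 ln(0.4068)
  = −0.75 × (-0.899434) = 0.674576 substitutions/site.

0.67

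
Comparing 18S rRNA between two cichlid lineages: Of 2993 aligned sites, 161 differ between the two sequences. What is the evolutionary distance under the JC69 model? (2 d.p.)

0.06

p = 161/2993 ≈ 0.053792.
d = −(3/4) ln(1 − 4p/3) = −0.75 ln(1 − 0.071723) = −0.75 ln(0.928277)
  = −0.75 × (-0.074425) = 0.055819 substitutions/site.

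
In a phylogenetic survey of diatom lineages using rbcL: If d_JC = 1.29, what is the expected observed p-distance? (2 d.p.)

0.62

p = (3/4)(1 − e^(−4d/3)) = 0.75 × (1 − e^(-1.72)) = 0.75 × (1 − 0.179066) = 0.615701.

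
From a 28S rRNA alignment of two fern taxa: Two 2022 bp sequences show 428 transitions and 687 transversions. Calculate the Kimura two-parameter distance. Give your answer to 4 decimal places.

P = 428/2022 ≈ 0.211672 and Q = 687/2022 ≈ 0.339763.
Under the Kimura two-parameter model, d = −½ ln(1 − 2P − Q) − ¼ ln(1 − 2Q).
1 − 2P − Q = 0.236893, giving −½ ln(0.236893) = 0.720073.
1 − 2Q = 0.320474, giving −¼ ln(0.320474) = 0.284489.
d = 0.720073 + 0.284489 = 1.004562.

1.0046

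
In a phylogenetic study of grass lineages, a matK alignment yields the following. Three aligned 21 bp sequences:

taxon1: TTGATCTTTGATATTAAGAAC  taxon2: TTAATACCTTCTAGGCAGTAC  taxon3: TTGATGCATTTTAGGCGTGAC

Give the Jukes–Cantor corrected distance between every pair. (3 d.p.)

d(taxon1,taxon2) = 0.756, d(taxon1,taxon3) = 0.899, d(taxon2,taxon3) = 0.441

taxon1–taxon2: 10/21 sites differ → p ≈ 0.47619, d = −0.75 ln(1 − 0.63492) = 0.755729 ≈ 0.756.
taxon1–taxon3: 11/21 sites differ → p ≈ 0.52381, d = −0.75 ln(1 − 0.698413) = 0.899023 ≈ 0.899.
taxon2–taxon3: 7/21 sites differ → p ≈ 0.333333, d = −0.75 ln(1 − 0.444444) = 0.440839 ≈ 0.441.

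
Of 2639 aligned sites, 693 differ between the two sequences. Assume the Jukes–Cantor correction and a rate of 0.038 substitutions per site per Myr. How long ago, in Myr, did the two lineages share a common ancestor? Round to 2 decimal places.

p = 693/2639 ≈ 0.262599.
d = −(3/4) ln(1 − 4p/3) = −0.75 ln(1 − 0.350132) = −0.75 ln(0.649868)
  = −0.75 × (-0.430986) = 0.323240 substitutions/site.
Under a molecular clock d = 2μt, so t = d/(2μ) = 0.323240 / (2 × 0.038) = 4.25 Myr.

4.25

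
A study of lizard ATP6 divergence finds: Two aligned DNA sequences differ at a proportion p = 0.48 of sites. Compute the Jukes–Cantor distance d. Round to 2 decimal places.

0.77

d = −(3/4) ln(1 − 4p/3) = −0.75 ln(1 − 0.64) = −0.75 ln(0.36)
  = −0.75 × (-1.021651) = 0.766238 substitutions/site.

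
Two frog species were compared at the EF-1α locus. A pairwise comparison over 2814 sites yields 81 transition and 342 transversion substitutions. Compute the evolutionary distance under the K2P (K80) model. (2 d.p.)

0.17

P = 81/2814 ≈ 0.028785 and Q = 342/2814 ≈ 0.121535.
Under the Kimura two-parameter model, d = −½ ln(1 − 2P − Q) − ¼ ln(1 − 2Q).
1 − 2P − Q = 0.820895, giving −½ ln(0.820895) = 0.098680.
1 − 2Q = 0.75693, giving −¼ ln(0.75693) = 0.069621.
d = 0.098680 + 0.069621 = 0.168301.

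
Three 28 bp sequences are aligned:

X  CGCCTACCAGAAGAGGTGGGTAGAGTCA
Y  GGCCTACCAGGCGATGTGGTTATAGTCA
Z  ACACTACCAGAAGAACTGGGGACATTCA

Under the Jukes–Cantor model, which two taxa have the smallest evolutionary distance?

X and Y

X–Y: 6/28 differ, p = 0.214, d = 0.252.
X–Z: 8/28 differ, p = 0.286, d = 0.360.
Y–Z: 11/28 differ, p = 0.393, d = 0.556.
The smallest distance is between X and Y.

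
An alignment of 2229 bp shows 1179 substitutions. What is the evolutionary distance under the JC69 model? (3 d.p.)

0.916

p = 1179/2229 ≈ 0.528937.
d = −(3/4) ln(1 − 4p/3) = −0.75 ln(1 − 0.705249) = −0.75 ln(0.294751)
  = −0.75 × (-1.221624) = 0.916218 substitutions/site.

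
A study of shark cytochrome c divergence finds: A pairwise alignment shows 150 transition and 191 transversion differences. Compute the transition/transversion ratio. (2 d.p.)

0.79

R = 150/191 = 0.785340… ≈ 0.79 (to 2 d.p.).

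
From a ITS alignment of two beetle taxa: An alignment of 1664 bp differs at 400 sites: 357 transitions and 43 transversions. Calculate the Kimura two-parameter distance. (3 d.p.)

0.317

P = 357/1664 ≈ 0.214543 and Q = 43/1664 ≈ 0.025841.
Under the Kimura two-parameter model, d = −½ ln(1 − 2P − Q) − ¼ ln(1 − 2Q).
1 − 2P − Q = 0.545073, giving −½ ln(0.545073) = 0.303418.
1 − 2Q = 0.948318, giving −¼ ln(0.948318) = 0.013266.
d = 0.303418 + 0.013266 = 0.316684.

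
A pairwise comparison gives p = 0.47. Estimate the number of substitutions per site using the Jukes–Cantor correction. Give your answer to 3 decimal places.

0.739

d = −(3/4) ln(1 − 4p/3) = −0.75 ln(1 − 0.626667) = −0.75 ln(0.373333)
  = −0.75 × (-0.985284) = 0.738963 substitutions/site.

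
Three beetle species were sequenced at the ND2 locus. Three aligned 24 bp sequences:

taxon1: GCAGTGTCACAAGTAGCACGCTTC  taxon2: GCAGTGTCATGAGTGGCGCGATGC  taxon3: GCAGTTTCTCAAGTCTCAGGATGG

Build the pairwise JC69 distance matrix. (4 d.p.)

taxon1–taxon2: 6/24 sites differ → p = 0.25, d = −0.75 ln(1 − 0.333333) = 0.304098 ≈ 0.3041.
taxon1–taxon3: 8/24 sites differ → p ≈ 0.333333, d = −0.75 ln(1 − 0.444444) = 0.440839 ≈ 0.4408.
taxon2–taxon3: 9/24 sites differ → p = 0.375, d = −0.75 ln(1 − 0.5) = 0.519860 ≈ 0.5199.

d(taxon1,taxon2) = 0.3041, d(taxon1,taxon3) = 0.4408, d(taxon2,taxon3) = 0.5199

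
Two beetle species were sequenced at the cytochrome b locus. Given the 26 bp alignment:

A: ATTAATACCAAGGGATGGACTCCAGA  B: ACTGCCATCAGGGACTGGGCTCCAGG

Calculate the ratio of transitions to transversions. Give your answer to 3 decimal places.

Transitions are A↔G and C↔T; transversions are all other mismatches.
Transitions: 8. Transversions: 2.
R = 8/2 = 4.000.

4.000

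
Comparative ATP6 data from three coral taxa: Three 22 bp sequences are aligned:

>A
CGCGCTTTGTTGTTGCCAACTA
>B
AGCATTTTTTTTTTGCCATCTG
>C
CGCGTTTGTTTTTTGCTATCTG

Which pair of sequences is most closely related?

B and C

A–B: 7/22 differ, p = 0.318, d = 0.414.
A–C: 7/22 differ, p = 0.318, d = 0.414.
B–C: 4/22 differ, p = 0.182, d = 0.208.
The smallest distance is between B and C.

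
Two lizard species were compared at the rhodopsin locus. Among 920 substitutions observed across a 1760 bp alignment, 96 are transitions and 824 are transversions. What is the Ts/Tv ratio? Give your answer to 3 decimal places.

R = 96/824 = 0.116504… ≈ 0.117 (to 3 d.p.).

0.117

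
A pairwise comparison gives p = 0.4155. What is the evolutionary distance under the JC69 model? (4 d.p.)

0.6056

d = −(3/4) ln(1 − 4p/3) = −0.75 ln(1 − 0.554) = −0.75 ln(0.446)
  = −0.75 × (-0.807436) = 0.605577 substitutions/site.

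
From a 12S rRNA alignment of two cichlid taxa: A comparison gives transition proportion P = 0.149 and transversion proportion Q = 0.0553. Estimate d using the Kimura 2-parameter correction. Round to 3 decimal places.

Under the Kimura two-parameter model, d = −½ ln(1 − 2P − Q) − ¼ ln(1 − 2Q).
1 − 2P − Q = 0.6467, giving −½ ln(0.6467) = 0.217936.
1 − 2Q = 0.8894, giving −¼ ln(0.8894) = 0.029302.
d = 0.217936 + 0.029302 = 0.247238.

0.247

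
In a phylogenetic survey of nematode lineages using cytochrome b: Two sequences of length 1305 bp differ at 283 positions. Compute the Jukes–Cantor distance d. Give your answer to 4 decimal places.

p = 283/1305 ≈ 0.216858.
d = −(3/4) ln(1 − 4p/3) = −0.75 ln(1 − 0.289144) = −0.75 ln(0.710856)
  = −0.75 × (-0.341285) = 0.255964 substitutions/site.

0.2560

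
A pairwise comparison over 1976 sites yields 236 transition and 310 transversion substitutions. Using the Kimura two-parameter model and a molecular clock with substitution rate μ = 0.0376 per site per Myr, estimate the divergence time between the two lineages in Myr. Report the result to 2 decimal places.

P = 236/1976 ≈ 0.119433 and Q = 310/1976 ≈ 0.156883.
Under the Kimura two-parameter model, d = −½ ln(1 − 2P − Q) − ¼ ln(1 − 2Q).
1 − 2P − Q = 0.604251, giving −½ ln(0.604251) = 0.251883.
1 − 2Q = 0.686234, giving −¼ ln(0.686234) = 0.094134.
d = 0.251883 + 0.094134 = 0.346017.
Under a molecular clock d = 2μt, so t = d/(2μ) = 0.346017 / (2 × 0.0376) = 4.60 Myr.

4.60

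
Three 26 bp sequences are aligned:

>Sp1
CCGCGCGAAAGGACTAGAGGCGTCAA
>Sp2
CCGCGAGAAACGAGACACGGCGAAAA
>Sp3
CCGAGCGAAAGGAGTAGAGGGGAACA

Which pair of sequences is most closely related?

Sp1 and Sp3

Sp1–Sp2: 9/26 differ, p = 0.346, d = 0.464.
Sp1–Sp3: 6/26 differ, p = 0.231, d = 0.276.
Sp2–Sp3: 9/26 differ, p = 0.346, d = 0.464.
The smallest distance is between Sp1 and Sp3.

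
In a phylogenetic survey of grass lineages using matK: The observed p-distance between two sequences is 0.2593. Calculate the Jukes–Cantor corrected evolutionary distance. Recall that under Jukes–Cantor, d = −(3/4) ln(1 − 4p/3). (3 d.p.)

d = −(3/4) ln(1 − 4p/3) = −0.75 ln(1 − 0.345733) = −0.75 ln(0.654267)
  = −0.75 × (-0.424240) = 0.318180 substitutions/site.

0.318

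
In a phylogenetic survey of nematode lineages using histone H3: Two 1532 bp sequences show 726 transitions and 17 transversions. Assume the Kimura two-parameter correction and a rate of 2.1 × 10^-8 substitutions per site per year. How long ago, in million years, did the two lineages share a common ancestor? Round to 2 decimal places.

38.12

P = 726/1532 ≈ 0.47389 and Q = 17/1532 ≈ 0.011097.
Under the Kimura two-parameter model, d = −½ ln(1 − 2P − Q) − ¼ ln(1 − 2Q).
1 − 2P − Q = 0.041123, giving −½ ln(0.041123) = 1.595594.
1 − 2Q = 0.977806, giving −¼ ln(0.977806) = 0.005611.
d = 1.595594 + 0.005611 = 1.601205.
Under a molecular clock d = 2μt, so t = d/(2μ) = 1.601205 / (2 × 2.1 × 10^-8) = 38.12 million years.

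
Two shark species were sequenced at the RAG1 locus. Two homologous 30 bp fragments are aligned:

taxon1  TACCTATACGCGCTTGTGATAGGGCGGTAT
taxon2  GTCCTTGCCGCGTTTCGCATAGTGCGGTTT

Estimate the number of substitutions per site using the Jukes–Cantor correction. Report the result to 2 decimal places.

0.50

The sequences differ at 11 of 30 sites, so p = 11/30 ≈ 0.366667.
d = −(3/4) ln(1 − 4p/3) = −0.75 ln(1 − 0.488889) = −0.75 ln(0.511111)
  = −0.75 × (-0.671168) = 0.503376 substitutions/site.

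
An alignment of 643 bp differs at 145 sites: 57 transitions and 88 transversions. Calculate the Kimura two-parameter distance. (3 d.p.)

0.269

P = 57/643 ≈ 0.088647 and Q = 88/643 ≈ 0.136858.
Under the Kimura two-parameter model, d = −½ ln(1 − 2P − Q) − ¼ ln(1 − 2Q).
1 − 2P − Q = 0.685848, giving −½ ln(0.685848) = 0.188550.
1 − 2Q = 0.726284, giving −¼ ln(0.726284) = 0.079954.
d = 0.188550 + 0.079954 = 0.268504.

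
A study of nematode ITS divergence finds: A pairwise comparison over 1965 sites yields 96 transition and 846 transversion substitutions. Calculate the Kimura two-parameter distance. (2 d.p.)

0.87

P = 96/1965 ≈ 0.048855 and Q = 846/1965 ≈ 0.430534.
Under the Kimura two-parameter model, d = −½ ln(1 − 2P − Q) − ¼ ln(1 − 2Q).
1 − 2P − Q = 0.471756, giving −½ ln(0.471756) = 0.375647.
1 − 2Q = 0.138932, giving −¼ ln(0.138932) = 0.493443.
d = 0.375647 + 0.493443 = 0.869090.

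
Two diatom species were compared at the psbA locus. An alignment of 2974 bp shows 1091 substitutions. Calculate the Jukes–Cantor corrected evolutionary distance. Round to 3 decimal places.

p = 1091/2974 ≈ 0.366846.
d = −(3/4) ln(1 − 4p/3) = −0.75 ln(1 − 0.489128) = −0.75 ln(0.510872)
  = −0.75 × (-0.671636) = 0.503727 substitutions/site.

0.504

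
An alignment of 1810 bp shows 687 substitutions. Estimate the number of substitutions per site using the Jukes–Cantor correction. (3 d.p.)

0.529

p = 687/1810 ≈ 0.379558.
d = −(3/4) ln(1 − 4p/3) = −0.75 ln(1 − 0.506077) = −0.75 ln(0.493923)
  = −0.75 × (-0.705376) = 0.529032 substitutions/site.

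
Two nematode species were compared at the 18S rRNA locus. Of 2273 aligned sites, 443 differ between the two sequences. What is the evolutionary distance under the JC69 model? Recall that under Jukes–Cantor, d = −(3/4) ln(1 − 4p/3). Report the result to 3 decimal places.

0.226

p = 443/2273 ≈ 0.194897.
d = −(3/4) ln(1 − 4p/3) = −0.75 ln(1 − 0.259863) = −0.75 ln(0.740137)
  = −0.75 × (-0.300920) = 0.225690 substitutions/site.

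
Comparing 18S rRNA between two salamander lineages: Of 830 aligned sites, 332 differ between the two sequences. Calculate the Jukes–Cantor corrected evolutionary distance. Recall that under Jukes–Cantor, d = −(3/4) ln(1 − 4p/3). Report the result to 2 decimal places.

p = 332/830 = 0.4.
d = −(3/4) ln(1 − 4p/3) = −0.75 ln(1 − 0.533333) = −0.75 ln(0.466667)
  = −0.75 × (-0.762139) = 0.571604 substitutions/site.

0.57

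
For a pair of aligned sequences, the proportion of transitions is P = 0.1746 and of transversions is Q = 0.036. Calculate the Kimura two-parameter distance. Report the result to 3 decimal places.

0.262

Under the Kimura two-parameter model, d = −½ ln(1 − 2P − Q) − ¼ ln(1 − 2Q).
1 − 2P − Q = 0.6148, giving −½ ln(0.6148) = 0.243229.
1 − 2Q = 0.928, giving −¼ ln(0.928) = 0.018681.
d = 0.243229 + 0.018681 = 0.261910.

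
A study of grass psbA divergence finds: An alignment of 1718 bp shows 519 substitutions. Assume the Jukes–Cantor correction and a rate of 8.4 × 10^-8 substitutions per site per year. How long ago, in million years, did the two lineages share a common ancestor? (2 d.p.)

p = 519/1718 ≈ 0.302095.
d = −(3/4) ln(1 − 4p/3) = −0.75 ln(1 − 0.402793) = −0.75 ln(0.597207)
  = −0.75 × (-0.515491) = 0.386618 substitutions/site.
Under a molecular clock d = 2μt, so t = d/(2μ) = 0.386618 / (2 × 8.4 × 10^-8) = 2.30 million years.

2.30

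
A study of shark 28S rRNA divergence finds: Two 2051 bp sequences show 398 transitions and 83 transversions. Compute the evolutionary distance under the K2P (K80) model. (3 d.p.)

0.301

P = 398/2051 ≈ 0.194052 and Q = 83/2051 ≈ 0.040468.
Under the Kimura two-parameter model, d = −½ ln(1 − 2P − Q) − ¼ ln(1 − 2Q).
1 − 2P − Q = 0.571428, giving −½ ln(0.571428) = 0.279808.
1 − 2Q = 0.919064, giving −¼ ln(0.919064) = 0.021100.
d = 0.279808 + 0.021100 = 0.300908.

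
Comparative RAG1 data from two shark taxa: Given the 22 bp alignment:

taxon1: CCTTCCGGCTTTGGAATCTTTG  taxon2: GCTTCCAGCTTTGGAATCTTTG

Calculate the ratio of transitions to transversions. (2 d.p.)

Transitions are A↔G and C↔T; transversions are all other mismatches.
Transitions: 1. Transversions: 1.
R = 1/1 = 1.00.

1.00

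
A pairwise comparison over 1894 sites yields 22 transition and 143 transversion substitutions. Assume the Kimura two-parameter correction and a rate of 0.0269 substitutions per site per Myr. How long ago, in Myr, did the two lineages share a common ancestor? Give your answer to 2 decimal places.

P = 22/1894 ≈ 0.011616 and Q = 143/1894 ≈ 0.075502.
Under the Kimura two-parameter model, d = −½ ln(1 − 2P − Q) − ¼ ln(1 − 2Q).
1 − 2P − Q = 0.901266, giving −½ ln(0.901266) = 0.051977.
1 − 2Q = 0.848996, giving −¼ ln(0.848996) = 0.040925.
d = 0.051977 + 0.040925 = 0.092902.
Under a molecular clock d = 2μt, so t = d/(2μ) = 0.092902 / (2 × 0.0269) = 1.73 Myr.

1.73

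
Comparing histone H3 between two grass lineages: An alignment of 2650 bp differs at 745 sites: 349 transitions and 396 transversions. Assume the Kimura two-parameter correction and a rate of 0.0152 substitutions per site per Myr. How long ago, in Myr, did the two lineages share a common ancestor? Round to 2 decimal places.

11.68

P = 349/2650 ≈ 0.131698 and Q = 396/2650 ≈ 0.149434.
Under the Kimura two-parameter model, d = −½ ln(1 − 2P − Q) − ¼ ln(1 − 2Q).
1 − 2P − Q = 0.58717, giving −½ ln(0.58717) = 0.266220.
1 − 2Q = 0.701132, giving −¼ ln(0.701132) = 0.088765.
d = 0.266220 + 0.088765 = 0.354985.
Under a molecular clock d = 2μt, so t = d/(2μ) = 0.354985 / (2 × 0.0152) = 11.68 Myr.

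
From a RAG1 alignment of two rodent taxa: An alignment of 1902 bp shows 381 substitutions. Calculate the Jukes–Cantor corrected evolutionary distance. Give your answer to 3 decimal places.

0.233

p = 381/1902 ≈ 0.200315.
d = −(3/4) ln(1 − 4p/3) = −0.75 ln(1 − 0.267087) = −0.75 ln(0.732913)
  = −0.75 × (-0.310728) = 0.233046 substitutions/site.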